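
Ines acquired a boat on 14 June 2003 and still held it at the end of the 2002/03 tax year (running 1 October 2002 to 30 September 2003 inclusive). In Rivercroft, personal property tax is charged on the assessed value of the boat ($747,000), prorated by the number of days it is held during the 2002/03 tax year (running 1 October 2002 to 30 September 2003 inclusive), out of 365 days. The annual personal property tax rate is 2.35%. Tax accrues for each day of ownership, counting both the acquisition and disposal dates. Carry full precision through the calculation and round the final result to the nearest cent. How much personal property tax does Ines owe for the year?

Days held (14 June – 30 September 2003): 109 out of 365
Tax = $747,000 × 2.35% × 109/365 = $5,242.3027

$5,242.30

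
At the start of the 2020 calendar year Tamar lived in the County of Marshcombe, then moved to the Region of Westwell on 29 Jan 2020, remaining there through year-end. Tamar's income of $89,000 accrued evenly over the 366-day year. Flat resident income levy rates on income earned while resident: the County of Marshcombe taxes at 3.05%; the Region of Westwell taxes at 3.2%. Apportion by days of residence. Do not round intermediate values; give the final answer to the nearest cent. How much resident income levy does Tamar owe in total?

$2,837.79

The County of Marshcombe, 1 Jan – 28 Jan 2020: 28 days → $89,000 × 3.05% × 28/366 = $207.6667
The Region of Westwell, 29 Jan – 31 Dec 2020: 338 days → $89,000 × 3.2% × 338/366 = $2,630.1202
Total = $2,837.7869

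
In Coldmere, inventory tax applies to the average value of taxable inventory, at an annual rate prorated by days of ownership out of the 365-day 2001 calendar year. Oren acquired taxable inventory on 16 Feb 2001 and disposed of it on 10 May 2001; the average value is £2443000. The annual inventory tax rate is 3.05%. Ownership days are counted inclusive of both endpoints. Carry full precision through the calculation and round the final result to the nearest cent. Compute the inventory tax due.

£17147.85

Days held (16 Feb – 10 May 2001): 84 out of 365
Tax = £2443000 × 3.05% × 84/365 = £17147.8521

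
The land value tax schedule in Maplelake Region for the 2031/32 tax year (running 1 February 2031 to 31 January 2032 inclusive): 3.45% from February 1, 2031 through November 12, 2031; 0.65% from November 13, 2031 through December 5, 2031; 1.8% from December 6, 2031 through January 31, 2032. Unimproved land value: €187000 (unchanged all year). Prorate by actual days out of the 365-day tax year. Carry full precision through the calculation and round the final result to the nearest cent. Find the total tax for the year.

€5639.72

February 1 – November 12, 2031: 285 days at 3.45% → €187000 × 3.45% × 285/365 = €5037.4726
November 13 – December 5, 2031: 23 days at 0.65% → €187000 × 0.65% × 23/365 = €76.5932
December 6, 2031 – January 31, 2032: 57 days at 1.8% → €187000 × 1.8% × 57/365 = €525.6493
Total = €5639.7151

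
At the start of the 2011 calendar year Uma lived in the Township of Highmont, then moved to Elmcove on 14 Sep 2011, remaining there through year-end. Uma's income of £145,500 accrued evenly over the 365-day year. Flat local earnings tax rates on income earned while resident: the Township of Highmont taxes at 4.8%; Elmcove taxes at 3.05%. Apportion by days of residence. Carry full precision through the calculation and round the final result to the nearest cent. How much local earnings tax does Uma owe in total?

The Township of Highmont, 1 Jan – 13 Sep 2011: 256 days → £145,500 × 4.8% × 256/365 = £4,898.3671
Elmcove, 14 Sep – 31 Dec 2011: 109 days → £145,500 × 3.05% × 109/365 = £1,325.2459
Total = £6,223.6130

£6,223.61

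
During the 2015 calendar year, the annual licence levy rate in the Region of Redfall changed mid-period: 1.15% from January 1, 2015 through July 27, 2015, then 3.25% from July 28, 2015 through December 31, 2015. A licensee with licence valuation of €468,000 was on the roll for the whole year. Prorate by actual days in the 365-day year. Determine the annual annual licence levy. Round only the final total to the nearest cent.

January 1 – July 27, 2015: 208 days at 1.15% → €468,000 × 1.15% × 208/365 = €3,067.0027
July 28 – December 31, 2015: 157 days at 3.25% → €468,000 × 3.25% × 157/365 = €6,542.3836
Total = €9,609.3863

€9,609.39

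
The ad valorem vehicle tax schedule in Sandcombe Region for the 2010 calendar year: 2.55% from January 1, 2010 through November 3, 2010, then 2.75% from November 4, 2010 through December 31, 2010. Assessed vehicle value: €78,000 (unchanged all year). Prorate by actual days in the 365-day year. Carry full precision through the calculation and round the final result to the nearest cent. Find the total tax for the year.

€2,013.79

January 1 – November 3, 2010: 307 days at 2.55% → €78,000 × 2.55% × 307/365 = €1,672.9397
November 4 – December 31, 2010: 58 days at 2.75% → €78,000 × 2.75% × 58/365 = €340.8493
Total = €2,013.7890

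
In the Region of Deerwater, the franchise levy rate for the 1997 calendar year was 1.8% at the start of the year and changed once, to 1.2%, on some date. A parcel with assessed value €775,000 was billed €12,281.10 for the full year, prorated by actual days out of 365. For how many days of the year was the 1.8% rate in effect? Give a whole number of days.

Let d = days at the first rate; then 365 − d days at the second rate.
€775,000 × [1.8%·d + 1.2%·(365−d)] / 365 = €12,281.10
Solving gives d = 234, so the new rate took effect on 23 August 1997.

234 days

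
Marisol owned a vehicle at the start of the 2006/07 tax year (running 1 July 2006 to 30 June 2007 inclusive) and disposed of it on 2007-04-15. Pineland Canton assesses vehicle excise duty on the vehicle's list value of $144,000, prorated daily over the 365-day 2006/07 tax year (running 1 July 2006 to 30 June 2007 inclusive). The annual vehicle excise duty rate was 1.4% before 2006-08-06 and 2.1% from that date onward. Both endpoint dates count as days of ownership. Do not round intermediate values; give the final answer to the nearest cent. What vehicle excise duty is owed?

2006-07-01 to 2006-08-05: 36 days at 1.4% → $144,000 × 1.4% × 36/365 = $198.8384
2006-08-06 to 2007-04-15: 253 days at 2.1% → $144,000 × 2.1% × 253/365 = $2,096.0877
Total = $2,294.9260

$2,294.93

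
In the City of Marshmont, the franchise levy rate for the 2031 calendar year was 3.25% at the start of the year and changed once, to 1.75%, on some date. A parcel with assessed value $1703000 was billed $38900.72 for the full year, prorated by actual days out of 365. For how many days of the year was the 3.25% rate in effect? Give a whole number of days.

130 days

Let d = days at the first rate; then 365 − d days at the second rate.
$1703000 × [3.25%·d + 1.75%·(365−d)] / 365 = $38900.72
Solving gives d = 130, so the new rate took effect on 11 May 2031.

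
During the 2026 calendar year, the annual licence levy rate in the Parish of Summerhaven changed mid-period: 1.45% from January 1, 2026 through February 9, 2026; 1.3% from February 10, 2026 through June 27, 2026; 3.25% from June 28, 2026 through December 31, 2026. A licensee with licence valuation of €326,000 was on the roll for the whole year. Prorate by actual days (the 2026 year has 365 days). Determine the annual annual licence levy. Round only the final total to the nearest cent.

January 1 – February 9, 2026: 40 days at 1.45% → €326,000 × 1.45% × 40/365 = €518.0274
February 10 – June 27, 2026: 138 days at 1.3% → €326,000 × 1.3% × 138/365 = €1,602.3123
June 28 – December 31, 2026: 187 days at 3.25% → €326,000 × 3.25% × 187/365 = €5,428.1233
Total = €7,548.4630

€7,548.46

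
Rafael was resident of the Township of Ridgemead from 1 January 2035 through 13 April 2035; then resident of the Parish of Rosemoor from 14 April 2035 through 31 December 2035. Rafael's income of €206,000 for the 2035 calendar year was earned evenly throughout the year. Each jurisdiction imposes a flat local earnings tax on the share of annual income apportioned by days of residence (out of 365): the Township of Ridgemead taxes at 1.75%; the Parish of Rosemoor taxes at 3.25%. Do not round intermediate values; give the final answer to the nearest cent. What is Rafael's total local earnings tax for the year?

€5,823.03

The Township of Ridgemead, 1 January – 13 April 2035: 103 days → €206,000 × 1.75% × 103/365 = €1,017.3014
The Parish of Rosemoor, 14 April – 31 December 2035: 262 days → €206,000 × 3.25% × 262/365 = €4,805.7260
Total = €5,823.0274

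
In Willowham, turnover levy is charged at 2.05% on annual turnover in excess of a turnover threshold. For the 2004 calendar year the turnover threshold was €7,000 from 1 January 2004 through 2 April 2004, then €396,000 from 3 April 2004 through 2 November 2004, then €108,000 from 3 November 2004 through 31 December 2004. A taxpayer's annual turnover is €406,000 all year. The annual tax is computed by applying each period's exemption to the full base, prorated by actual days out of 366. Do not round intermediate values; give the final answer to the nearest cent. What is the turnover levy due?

€3,183.05

1 January – 2 April 2004: 93 days, exemption €7,000 → (€406,000 − €7,000) × 2.05% × 93/366 = €2,078.3975
3 April – 2 November 2004: 214 days, exemption €396,000 → (€406,000 − €396,000) × 2.05% × 214/366 = €119.8634
3 November – 31 December 2004: 59 days, exemption €108,000 → (€406,000 − €108,000) × 2.05% × 59/366 = €984.7842
Total = €3,183.0451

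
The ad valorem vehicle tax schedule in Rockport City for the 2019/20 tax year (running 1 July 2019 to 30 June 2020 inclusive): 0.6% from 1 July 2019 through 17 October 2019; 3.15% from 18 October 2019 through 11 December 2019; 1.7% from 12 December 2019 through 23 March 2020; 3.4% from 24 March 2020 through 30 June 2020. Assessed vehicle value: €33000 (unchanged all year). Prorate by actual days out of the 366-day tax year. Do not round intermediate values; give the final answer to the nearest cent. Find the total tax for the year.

€676.55

1 July – 17 October 2019: 109 days at 0.6% → €33000 × 0.6% × 109/366 = €58.9672
18 October – 11 December 2019: 55 days at 3.15% → €33000 × 3.15% × 55/366 = €156.2090
12 December 2019 – 23 March 2020: 103 days at 1.7% → €33000 × 1.7% × 103/366 = €157.8770
24 March – 30 June 2020: 99 days at 3.4% → €33000 × 3.4% × 99/366 = €303.4918
Total = €676.5451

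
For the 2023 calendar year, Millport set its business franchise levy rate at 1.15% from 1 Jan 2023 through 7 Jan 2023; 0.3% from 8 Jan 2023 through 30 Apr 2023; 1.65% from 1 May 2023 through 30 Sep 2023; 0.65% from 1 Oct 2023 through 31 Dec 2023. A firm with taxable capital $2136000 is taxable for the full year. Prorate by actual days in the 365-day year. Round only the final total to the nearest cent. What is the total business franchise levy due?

1 Jan – 7 Jan 2023: 7 days at 1.15% → $2136000 × 1.15% × 7/365 = $471.0904
8 Jan – 30 Apr 2023: 113 days at 0.3% → $2136000 × 0.3% × 113/365 = $1983.8466
1 May – 30 Sep 2023: 153 days at 1.65% → $2136000 × 1.65% × 153/365 = $14773.5123
1 Oct – 31 Dec 2023: 92 days at 0.65% → $2136000 × 0.65% × 92/365 = $3499.5288
Total = $20727.9781

$20727.98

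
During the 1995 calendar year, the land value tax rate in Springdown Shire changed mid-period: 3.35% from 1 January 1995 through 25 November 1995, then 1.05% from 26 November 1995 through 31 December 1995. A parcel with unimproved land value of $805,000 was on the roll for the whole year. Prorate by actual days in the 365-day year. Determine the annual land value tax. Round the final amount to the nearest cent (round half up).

1 January – 25 November 1995: 329 days at 3.35% → $805,000 × 3.35% × 329/365 = $24,307.6918
26 November – 31 December 1995: 36 days at 1.05% → $805,000 × 1.05% × 36/365 = $833.6712
Total = $25,141.3630

$25,141.36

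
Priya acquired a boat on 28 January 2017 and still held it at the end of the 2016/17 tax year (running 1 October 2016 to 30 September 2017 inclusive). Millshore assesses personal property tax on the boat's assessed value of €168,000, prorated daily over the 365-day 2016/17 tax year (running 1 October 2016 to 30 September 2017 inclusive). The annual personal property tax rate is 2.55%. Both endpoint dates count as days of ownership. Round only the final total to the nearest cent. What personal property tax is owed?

Days held (28 January – 30 September 2017): 246 out of 365
Tax = €168,000 × 2.55% × 246/365 = €2,887.2986

€2,887.30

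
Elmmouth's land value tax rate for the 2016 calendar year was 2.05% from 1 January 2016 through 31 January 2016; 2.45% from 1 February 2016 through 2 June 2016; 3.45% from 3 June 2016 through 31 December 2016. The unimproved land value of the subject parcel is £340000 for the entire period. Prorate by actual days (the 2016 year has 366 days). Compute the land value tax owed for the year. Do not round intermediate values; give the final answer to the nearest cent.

1 January – 31 January 2016: 31 days at 2.05% → £340000 × 2.05% × 31/366 = £590.3552
1 February – 2 June 2016: 123 days at 2.45% → £340000 × 2.45% × 123/366 = £2799.4262
3 June – 31 December 2016: 212 days at 3.45% → £340000 × 3.45% × 212/366 = £6794.4262
Total = £10184.2077

£10184.21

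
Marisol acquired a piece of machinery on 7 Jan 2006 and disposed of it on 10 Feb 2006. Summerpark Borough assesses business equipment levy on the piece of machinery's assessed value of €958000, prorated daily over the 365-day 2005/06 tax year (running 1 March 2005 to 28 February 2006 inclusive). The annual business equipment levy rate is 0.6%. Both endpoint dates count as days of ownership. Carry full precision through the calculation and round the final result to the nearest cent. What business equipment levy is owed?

Days held (7 Jan – 10 Feb 2006): 35 out of 365
Tax = €958000 × 0.6% × 35/365 = €551.1781

€551.18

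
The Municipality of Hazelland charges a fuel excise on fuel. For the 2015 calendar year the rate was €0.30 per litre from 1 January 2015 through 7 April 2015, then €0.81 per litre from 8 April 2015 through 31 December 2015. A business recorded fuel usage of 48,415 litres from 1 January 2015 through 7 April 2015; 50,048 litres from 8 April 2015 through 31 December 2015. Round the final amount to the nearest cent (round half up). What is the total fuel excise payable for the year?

1 January – 7 April 2015: 48,415 litres at €0.30/litre → €14524.50
8 April – 31 December 2015: 50,048 litres at €0.81/litre → €40538.88

€55063.38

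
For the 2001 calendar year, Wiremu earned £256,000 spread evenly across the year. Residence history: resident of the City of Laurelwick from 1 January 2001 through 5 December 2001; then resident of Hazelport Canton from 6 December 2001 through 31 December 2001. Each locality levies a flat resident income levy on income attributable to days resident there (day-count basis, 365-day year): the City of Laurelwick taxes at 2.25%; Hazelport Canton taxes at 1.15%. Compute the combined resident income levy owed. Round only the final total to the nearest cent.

The City of Laurelwick, 1 January – 5 December 2001: 339 days → £256,000 × 2.25% × 339/365 = £5,349.6986
Hazelport Canton, 6 December – 31 December 2001: 26 days → £256,000 × 1.15% × 26/365 = £209.7096
Total = £5,559.4082

£5,559.41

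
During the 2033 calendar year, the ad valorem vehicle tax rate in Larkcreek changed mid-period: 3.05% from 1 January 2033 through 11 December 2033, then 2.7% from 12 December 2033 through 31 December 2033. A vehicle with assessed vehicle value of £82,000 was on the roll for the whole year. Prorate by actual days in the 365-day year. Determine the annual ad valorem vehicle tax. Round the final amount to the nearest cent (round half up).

1 January – 11 December 2033: 345 days at 3.05% → £82,000 × 3.05% × 345/365 = £2,363.9589
12 December – 31 December 2033: 20 days at 2.7% → £82,000 × 2.7% × 20/365 = £121.3151
Total = £2,485.2740

£2,485.27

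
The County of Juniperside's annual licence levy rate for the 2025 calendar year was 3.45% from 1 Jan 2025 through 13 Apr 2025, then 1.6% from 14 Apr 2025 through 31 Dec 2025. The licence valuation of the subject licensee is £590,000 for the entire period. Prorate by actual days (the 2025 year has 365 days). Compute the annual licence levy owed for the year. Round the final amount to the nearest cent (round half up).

1 Jan – 13 Apr 2025: 103 days at 3.45% → £590,000 × 3.45% × 103/365 = £5,744.0137
14 Apr – 31 Dec 2025: 262 days at 1.6% → £590,000 × 1.6% × 262/365 = £6,776.1096
Total = £12,520.1233

£12,520.12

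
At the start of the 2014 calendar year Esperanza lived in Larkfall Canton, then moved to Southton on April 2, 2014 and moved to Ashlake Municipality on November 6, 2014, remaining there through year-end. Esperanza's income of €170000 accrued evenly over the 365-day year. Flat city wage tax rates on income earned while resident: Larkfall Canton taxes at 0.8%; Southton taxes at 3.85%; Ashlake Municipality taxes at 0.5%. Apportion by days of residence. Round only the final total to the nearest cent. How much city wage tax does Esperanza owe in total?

€4378.55

Larkfall Canton, January 1 – April 1, 2014: 91 days → €170000 × 0.8% × 91/365 = €339.0685
Southton, April 2 – November 5, 2014: 218 days → €170000 × 3.85% × 218/365 = €3909.0685
Ashlake Municipality, November 6 – December 31, 2014: 56 days → €170000 × 0.5% × 56/365 = €130.4110
Total = €4378.5479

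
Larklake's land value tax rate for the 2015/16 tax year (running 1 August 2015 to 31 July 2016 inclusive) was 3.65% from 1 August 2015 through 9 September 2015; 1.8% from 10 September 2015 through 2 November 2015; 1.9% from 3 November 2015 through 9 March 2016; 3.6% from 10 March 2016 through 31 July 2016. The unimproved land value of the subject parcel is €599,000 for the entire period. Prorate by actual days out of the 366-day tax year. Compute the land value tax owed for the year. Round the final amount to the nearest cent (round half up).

€16,444.68

1 August – 9 September 2015: 40 days at 3.65% → €599,000 × 3.65% × 40/366 = €2,389.4536
10 September – 2 November 2015: 54 days at 1.8% → €599,000 × 1.8% × 54/366 = €1,590.7869
3 November 2015 – 9 March 2016: 128 days at 1.9% → €599,000 × 1.9% × 128/366 = €3,980.2404
10 March – 31 July 2016: 144 days at 3.6% → €599,000 × 3.6% × 144/366 = €8,484.1967
Total = €16,444.6776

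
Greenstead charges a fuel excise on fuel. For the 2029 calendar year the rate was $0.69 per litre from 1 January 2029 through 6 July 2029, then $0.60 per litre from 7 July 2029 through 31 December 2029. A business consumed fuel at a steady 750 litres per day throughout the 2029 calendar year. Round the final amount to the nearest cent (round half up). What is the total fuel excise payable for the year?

1 January – 6 July 2029: 187 days × 750 litres/day = 140,250 litres at $0.69/litre → $96,772.50
7 July – 31 December 2029: 178 days × 750 litres/day = 133,500 litres at $0.60/litre → $80,100.00

$176,872.50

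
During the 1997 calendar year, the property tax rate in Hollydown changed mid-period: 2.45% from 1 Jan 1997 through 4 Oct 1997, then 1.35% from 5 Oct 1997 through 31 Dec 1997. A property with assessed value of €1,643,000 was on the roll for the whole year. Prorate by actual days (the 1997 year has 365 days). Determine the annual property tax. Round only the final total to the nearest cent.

€35,896.17

1 Jan – 4 Oct 1997: 277 days at 2.45% → €1,643,000 × 2.45% × 277/365 = €30,548.5466
5 Oct – 31 Dec 1997: 88 days at 1.35% → €1,643,000 × 1.35% × 88/365 = €5,347.6274
Total = €35,896.1740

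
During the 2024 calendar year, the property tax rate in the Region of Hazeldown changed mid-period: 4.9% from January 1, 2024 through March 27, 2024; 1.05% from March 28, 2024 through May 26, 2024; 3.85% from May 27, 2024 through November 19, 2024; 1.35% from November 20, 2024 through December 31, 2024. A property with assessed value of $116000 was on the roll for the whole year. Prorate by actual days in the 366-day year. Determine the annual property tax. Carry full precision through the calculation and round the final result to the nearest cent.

$3890.28

January 1 – March 27, 2024: 87 days at 4.9% → $116000 × 4.9% × 87/366 = $1351.1148
March 28 – May 26, 2024: 60 days at 1.05% → $116000 × 1.05% × 60/366 = $199.6721
May 27 – November 19, 2024: 177 days at 3.85% → $116000 × 3.85% × 177/366 = $2159.7869
November 20 – December 31, 2024: 42 days at 1.35% → $116000 × 1.35% × 42/366 = $179.7049
Total = $3890.2787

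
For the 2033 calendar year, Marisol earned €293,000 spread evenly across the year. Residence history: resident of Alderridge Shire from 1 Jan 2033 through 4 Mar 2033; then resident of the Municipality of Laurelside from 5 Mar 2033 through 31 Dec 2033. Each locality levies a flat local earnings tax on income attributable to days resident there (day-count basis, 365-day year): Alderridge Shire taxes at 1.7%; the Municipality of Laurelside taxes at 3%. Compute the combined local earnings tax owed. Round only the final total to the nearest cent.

Alderridge Shire, 1 Jan – 4 Mar 2033: 63 days → €293,000 × 1.7% × 63/365 = €859.7342
The Municipality of Laurelside, 5 Mar – 31 Dec 2033: 302 days → €293,000 × 3% × 302/365 = €7,272.8219
Total = €8,132.5562

€8,132.56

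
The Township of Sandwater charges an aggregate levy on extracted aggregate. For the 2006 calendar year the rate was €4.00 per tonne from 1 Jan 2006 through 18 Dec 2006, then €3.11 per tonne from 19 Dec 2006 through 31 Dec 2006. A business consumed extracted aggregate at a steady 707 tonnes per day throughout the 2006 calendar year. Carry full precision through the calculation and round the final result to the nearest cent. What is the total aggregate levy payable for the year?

€1,024,040.01

1 Jan – 18 Dec 2006: 352 days × 707 tonnes/day = 248,864 tonnes at €4.00/tonne → €995,456.00
19 Dec – 31 Dec 2006: 13 days × 707 tonnes/day = 9,191 tonnes at €3.11/tonne → €28,584.01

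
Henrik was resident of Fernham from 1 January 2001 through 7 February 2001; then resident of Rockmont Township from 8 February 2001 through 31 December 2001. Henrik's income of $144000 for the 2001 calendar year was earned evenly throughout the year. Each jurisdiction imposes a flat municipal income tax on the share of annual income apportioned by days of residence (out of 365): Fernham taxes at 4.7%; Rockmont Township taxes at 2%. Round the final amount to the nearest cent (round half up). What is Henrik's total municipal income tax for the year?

$3284.78

Fernham, 1 January – 7 February 2001: 38 days → $144000 × 4.7% × 38/365 = $704.6137
Rockmont Township, 8 February – 31 December 2001: 327 days → $144000 × 2% × 327/365 = $2580.1644
Total = $3284.7781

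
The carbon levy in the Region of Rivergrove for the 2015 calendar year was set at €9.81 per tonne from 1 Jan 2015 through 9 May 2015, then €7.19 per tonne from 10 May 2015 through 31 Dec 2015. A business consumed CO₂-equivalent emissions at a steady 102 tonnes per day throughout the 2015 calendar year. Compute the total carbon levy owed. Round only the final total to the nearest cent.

1 Jan – 9 May 2015: 129 days × 102 tonnes/day = 13,158 tonnes at €9.81/tonne → €129079.98
10 May – 31 Dec 2015: 236 days × 102 tonnes/day = 24,072 tonnes at €7.19/tonne → €173077.68

€302157.66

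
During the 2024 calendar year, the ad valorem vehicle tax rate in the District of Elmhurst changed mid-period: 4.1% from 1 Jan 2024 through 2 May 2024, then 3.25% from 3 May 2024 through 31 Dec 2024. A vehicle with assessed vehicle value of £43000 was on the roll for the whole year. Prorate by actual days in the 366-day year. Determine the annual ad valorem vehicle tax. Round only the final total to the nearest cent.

1 Jan – 2 May 2024: 123 days at 4.1% → £43000 × 4.1% × 123/366 = £592.4836
3 May – 31 Dec 2024: 243 days at 3.25% → £43000 × 3.25% × 243/366 = £927.8484
Total = £1520.3320

£1520.33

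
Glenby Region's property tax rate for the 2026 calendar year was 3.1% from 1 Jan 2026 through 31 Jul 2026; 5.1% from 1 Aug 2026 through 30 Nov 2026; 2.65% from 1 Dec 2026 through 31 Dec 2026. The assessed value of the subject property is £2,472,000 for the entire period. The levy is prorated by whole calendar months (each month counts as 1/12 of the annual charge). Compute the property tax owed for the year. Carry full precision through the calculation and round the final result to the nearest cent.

1 Jan – 31 Jul 2026: 7 months at 3.1% → £2,472,000 × 3.1% × 7/12 = £44,702.0000
1 Aug – 30 Nov 2026: 4 months at 5.1% → £2,472,000 × 5.1% × 4/12 = £42,024.0000
1 Dec – 31 Dec 2026: 1 month at 2.65% → £2,472,000 × 2.65% × 1/12 = £5,459.0000
Total = £92,185.0000

£92,185.00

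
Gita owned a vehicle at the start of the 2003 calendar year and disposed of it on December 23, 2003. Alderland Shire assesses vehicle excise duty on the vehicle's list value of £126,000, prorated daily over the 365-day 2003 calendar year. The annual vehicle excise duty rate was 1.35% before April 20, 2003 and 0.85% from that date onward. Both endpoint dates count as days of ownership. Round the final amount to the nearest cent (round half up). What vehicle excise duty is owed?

£1,235.66

January 1 – April 19, 2003: 109 days at 1.35% → £126,000 × 1.35% × 109/365 = £507.9699
April 20 – December 23, 2003: 248 days at 0.85% → £126,000 × 0.85% × 248/365 = £727.6932
Total = £1,235.6630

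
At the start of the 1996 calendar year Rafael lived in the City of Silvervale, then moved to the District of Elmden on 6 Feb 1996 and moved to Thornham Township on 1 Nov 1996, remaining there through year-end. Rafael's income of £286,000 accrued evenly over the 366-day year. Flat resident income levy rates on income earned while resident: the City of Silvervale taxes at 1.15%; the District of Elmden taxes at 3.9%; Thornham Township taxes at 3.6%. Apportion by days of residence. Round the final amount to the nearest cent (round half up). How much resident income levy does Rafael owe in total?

£10,237.39

The City of Silvervale, 1 Jan – 5 Feb 1996: 36 days → £286,000 × 1.15% × 36/366 = £323.5082
The District of Elmden, 6 Feb – 31 Oct 1996: 269 days → £286,000 × 3.9% × 269/366 = £8,197.8852
Thornham Township, 1 Nov – 31 Dec 1996: 61 days → £286,000 × 3.6% × 61/366 = £1,716.0000
Total = £10,237.3934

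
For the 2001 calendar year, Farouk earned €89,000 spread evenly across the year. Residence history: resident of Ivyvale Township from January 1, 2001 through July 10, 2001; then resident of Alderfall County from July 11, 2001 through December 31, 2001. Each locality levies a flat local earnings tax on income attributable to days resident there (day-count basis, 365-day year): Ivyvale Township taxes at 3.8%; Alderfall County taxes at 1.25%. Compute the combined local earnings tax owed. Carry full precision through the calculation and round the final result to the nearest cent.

€2,300.10

Ivyvale Township, January 1 – July 10, 2001: 191 days → €89,000 × 3.8% × 191/365 = €1,769.7589
Alderfall County, July 11 – December 31, 2001: 174 days → €89,000 × 1.25% × 174/365 = €530.3425
Total = €2,300.1014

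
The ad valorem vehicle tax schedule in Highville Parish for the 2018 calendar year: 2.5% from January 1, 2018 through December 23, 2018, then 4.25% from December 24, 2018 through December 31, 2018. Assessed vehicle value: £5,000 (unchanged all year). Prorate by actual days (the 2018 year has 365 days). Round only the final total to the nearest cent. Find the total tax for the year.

£126.92

January 1 – December 23, 2018: 357 days at 2.5% → £5,000 × 2.5% × 357/365 = £122.2603
December 24 – December 31, 2018: 8 days at 4.25% → £5,000 × 4.25% × 8/365 = £4.6575
Total = £126.9178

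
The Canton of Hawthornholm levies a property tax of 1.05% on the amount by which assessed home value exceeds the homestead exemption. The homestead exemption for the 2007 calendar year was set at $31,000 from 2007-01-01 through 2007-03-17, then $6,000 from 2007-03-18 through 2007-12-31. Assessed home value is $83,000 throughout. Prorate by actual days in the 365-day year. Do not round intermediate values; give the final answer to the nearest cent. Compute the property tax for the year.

$753.84

2007-01-01 to 2007-03-17: 76 days, exemption $31,000 → ($83,000 − $31,000) × 1.05% × 76/365 = $113.6877
2007-03-18 to 2007-12-31: 289 days, exemption $6,000 → ($83,000 − $6,000) × 1.05% × 289/365 = $640.1548
Total = $753.8425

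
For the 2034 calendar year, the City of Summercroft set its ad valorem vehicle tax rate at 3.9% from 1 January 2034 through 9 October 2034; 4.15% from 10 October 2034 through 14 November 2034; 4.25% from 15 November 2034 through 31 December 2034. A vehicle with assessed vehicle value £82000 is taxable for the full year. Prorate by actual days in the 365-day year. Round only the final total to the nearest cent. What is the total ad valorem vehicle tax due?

1 January – 9 October 2034: 282 days at 3.9% → £82000 × 3.9% × 282/365 = £2470.7836
10 October – 14 November 2034: 36 days at 4.15% → £82000 × 4.15% × 36/365 = £335.6384
15 November – 31 December 2034: 47 days at 4.25% → £82000 × 4.25% × 47/365 = £448.7534
Total = £3255.1753

£3255.18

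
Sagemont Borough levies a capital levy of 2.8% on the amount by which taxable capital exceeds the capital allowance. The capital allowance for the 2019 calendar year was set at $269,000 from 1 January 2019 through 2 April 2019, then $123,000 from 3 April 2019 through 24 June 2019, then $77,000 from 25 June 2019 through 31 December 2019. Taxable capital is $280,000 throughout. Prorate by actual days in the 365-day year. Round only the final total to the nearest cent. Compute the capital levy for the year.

$4,036.07

1 January – 2 April 2019: 92 days, exemption $269,000 → ($280,000 − $269,000) × 2.8% × 92/365 = $77.6329
3 April – 24 June 2019: 83 days, exemption $123,000 → ($280,000 − $123,000) × 2.8% × 83/365 = $999.6384
25 June – 31 December 2019: 190 days, exemption $77,000 → ($280,000 − $77,000) × 2.8% × 190/365 = $2,958.7945
Total = $4,036.0658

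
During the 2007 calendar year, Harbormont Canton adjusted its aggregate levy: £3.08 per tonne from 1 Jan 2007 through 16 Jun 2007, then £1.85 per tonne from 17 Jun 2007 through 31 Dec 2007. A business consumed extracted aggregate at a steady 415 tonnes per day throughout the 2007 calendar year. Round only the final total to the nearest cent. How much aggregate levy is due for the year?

£365,473.90

1 Jan – 16 Jun 2007: 167 days × 415 tonnes/day = 69,305 tonnes at £3.08/tonne → £213,459.40
17 Jun – 31 Dec 2007: 198 days × 415 tonnes/day = 82,170 tonnes at £1.85/tonne → £152,014.50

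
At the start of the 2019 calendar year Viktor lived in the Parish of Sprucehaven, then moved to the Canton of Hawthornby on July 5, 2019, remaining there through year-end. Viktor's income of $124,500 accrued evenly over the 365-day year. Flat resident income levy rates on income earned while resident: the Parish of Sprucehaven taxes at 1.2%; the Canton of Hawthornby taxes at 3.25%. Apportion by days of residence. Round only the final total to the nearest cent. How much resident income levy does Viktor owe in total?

The Parish of Sprucehaven, January 1 – July 4, 2019: 185 days → $124,500 × 1.2% × 185/365 = $757.2329
The Canton of Hawthornby, July 5 – December 31, 2019: 180 days → $124,500 × 3.25% × 180/365 = $1,995.4110
Total = $2,752.6438

$2,752.64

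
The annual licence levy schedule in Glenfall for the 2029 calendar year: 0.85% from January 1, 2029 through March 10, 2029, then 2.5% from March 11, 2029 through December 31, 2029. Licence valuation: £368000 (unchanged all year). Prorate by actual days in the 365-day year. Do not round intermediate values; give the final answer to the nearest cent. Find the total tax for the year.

£8052.14

January 1 – March 10, 2029: 69 days at 0.85% → £368000 × 0.85% × 69/365 = £591.3205
March 11 – December 31, 2029: 296 days at 2.5% → £368000 × 2.5% × 296/365 = £7460.8219
Total = £8052.1425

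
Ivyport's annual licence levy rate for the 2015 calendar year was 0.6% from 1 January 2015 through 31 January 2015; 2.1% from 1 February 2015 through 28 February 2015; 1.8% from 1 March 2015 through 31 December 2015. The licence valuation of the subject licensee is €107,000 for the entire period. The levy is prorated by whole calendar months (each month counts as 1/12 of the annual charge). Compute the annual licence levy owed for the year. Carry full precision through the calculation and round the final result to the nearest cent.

€1,845.75

1 January – 31 January 2015: 1 month at 0.6% → €107,000 × 0.6% × 1/12 = €53.5000
1 February – 28 February 2015: 1 month at 2.1% → €107,000 × 2.1% × 1/12 = €187.2500
1 March – 31 December 2015: 10 months at 1.8% → €107,000 × 1.8% × 10/12 = €1,605.0000
Total = €1,845.7500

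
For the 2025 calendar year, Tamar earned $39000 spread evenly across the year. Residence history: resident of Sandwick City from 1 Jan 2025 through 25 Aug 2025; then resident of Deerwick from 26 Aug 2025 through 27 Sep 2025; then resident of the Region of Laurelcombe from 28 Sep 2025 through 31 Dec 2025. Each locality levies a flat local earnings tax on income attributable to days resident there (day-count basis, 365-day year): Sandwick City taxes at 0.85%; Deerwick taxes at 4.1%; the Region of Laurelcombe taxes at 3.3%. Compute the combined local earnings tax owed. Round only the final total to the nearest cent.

Sandwick City, 1 Jan – 25 Aug 2025: 237 days → $39000 × 0.85% × 237/365 = $215.2479
Deerwick, 26 Aug – 27 Sep 2025: 33 days → $39000 × 4.1% × 33/365 = $144.5671
The Region of Laurelcombe, 28 Sep – 31 Dec 2025: 95 days → $39000 × 3.3% × 95/365 = $334.9726
Total = $694.7877

$694.79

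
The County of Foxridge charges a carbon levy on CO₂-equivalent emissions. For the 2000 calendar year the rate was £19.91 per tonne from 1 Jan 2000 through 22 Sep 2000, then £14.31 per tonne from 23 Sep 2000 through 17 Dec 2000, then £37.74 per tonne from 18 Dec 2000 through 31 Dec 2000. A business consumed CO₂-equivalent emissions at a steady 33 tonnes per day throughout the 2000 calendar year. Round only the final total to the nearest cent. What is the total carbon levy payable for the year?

1 Jan – 22 Sep 2000: 266 days × 33 tonnes/day = 8,778 tonnes at £19.91/tonne → £174769.98
23 Sep – 17 Dec 2000: 86 days × 33 tonnes/day = 2,838 tonnes at £14.31/tonne → £40611.78
18 Dec – 31 Dec 2000: 14 days × 33 tonnes/day = 462 tonnes at £37.74/tonne → £17435.88

£232817.64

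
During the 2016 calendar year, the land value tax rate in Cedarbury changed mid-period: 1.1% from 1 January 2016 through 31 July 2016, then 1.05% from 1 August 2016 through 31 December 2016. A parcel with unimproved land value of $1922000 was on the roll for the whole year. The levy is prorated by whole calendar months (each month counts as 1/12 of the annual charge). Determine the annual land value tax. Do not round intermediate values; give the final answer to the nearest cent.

$20741.58

1 January – 31 July 2016: 7 months at 1.1% → $1922000 × 1.1% × 7/12 = $12332.8333
1 August – 31 December 2016: 5 months at 1.05% → $1922000 × 1.05% × 5/12 = $8408.7500
Total = $20741.5833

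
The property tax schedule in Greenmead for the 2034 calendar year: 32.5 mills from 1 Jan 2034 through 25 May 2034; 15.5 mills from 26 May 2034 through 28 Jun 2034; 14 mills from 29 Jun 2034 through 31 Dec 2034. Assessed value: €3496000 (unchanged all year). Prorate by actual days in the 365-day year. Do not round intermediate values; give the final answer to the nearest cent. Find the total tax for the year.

1 Jan – 25 May 2034: 145 days at 32.5 mills → €3496000 × 3.25% × 145/365 = €45136.7123
26 May – 28 Jun 2034: 34 days at 15.5 mills → €3496000 × 1.55% × 34/365 = €5047.6493
29 Jun – 31 Dec 2034: 186 days at 14 mills → €3496000 × 1.4% × 186/365 = €24941.3260
Total = €75125.6877

€75125.69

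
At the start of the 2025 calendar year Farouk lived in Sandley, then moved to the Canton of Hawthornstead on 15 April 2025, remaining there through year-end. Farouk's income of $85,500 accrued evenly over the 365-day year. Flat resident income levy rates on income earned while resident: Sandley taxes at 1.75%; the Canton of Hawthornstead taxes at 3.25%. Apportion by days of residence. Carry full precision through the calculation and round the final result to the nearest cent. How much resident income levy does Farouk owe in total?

Sandley, 1 January – 14 April 2025: 104 days → $85,500 × 1.75% × 104/365 = $426.3288
The Canton of Hawthornstead, 15 April – 31 December 2025: 261 days → $85,500 × 3.25% × 261/365 = $1,986.9966
Total = $2,413.3253

$2,413.33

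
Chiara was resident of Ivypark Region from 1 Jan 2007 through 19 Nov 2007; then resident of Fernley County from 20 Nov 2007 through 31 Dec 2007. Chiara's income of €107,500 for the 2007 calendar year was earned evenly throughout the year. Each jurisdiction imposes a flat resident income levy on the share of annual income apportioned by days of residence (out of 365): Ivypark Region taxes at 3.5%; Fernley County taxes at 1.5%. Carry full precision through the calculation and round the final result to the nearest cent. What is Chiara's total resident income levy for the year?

€3,515.10

Ivypark Region, 1 Jan – 19 Nov 2007: 323 days → €107,500 × 3.5% × 323/365 = €3,329.5548
Fernley County, 20 Nov – 31 Dec 2007: 42 days → €107,500 × 1.5% × 42/365 = €185.5479
Total = €3,515.1027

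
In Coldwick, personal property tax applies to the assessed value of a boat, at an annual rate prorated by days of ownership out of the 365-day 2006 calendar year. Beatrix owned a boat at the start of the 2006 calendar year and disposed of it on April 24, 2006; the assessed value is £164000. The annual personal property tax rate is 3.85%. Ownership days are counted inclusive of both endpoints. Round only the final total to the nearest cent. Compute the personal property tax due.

£1972.04

Days held (January 1 – April 24, 2006): 114 out of 365
Tax = £164000 × 3.85% × 114/365 = £1972.0438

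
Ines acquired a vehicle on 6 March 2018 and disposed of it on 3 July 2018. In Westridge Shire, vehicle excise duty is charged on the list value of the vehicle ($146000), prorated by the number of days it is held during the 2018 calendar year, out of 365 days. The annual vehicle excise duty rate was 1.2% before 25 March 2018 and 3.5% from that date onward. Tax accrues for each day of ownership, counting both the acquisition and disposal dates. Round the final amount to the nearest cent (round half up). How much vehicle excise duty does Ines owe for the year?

$1505.20

6 March – 24 March 2018: 19 days at 1.2% → $146000 × 1.2% × 19/365 = $91.2000
25 March – 3 July 2018: 101 days at 3.5% → $146000 × 3.5% × 101/365 = $1414.0000
Total = $1505.2000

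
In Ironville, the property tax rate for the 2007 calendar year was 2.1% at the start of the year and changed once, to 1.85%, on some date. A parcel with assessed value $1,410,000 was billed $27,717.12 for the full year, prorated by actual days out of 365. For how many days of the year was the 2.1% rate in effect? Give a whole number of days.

Let d = days at the first rate; then 365 − d days at the second rate.
$1,410,000 × [2.1%·d + 1.85%·(365−d)] / 365 = $27,717.12
Solving gives d = 169, so the new rate took effect on 19 June 2007.

169 days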